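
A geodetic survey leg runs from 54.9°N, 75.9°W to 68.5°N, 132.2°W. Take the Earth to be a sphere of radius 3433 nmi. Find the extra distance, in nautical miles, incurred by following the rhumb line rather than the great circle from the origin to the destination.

56 nmi

Great circle: cos σ = sin φ₁ sin φ₂ + cos φ₁ cos φ₂ cos Δλ,  σ = 0.4988 rad → d_gc = 1712.4 nmi
Rhumb line: Δψ = +0.5103, q = Δφ/Δψ = 0.4652, d_rh = R√(Δφ²+q²Δλ²) = 1768.1 nmi
Excess = 1768.1 − 1712.4 = 55.7 ≈ 56 nmi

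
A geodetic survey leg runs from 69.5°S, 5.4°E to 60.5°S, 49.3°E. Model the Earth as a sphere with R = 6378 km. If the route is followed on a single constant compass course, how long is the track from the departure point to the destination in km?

Rhumb course C = atan2(Δλ, Δψ) with Δψ = ln[tan(π/4+φ₂/2)/tan(π/4+φ₁/2)] = +0.3757, Δλ = +0.7662 → C = 63.88°
d = R·|Δφ| / |cos C| = 6378·0.15708 / 0.44022 = 2276 km

2276 km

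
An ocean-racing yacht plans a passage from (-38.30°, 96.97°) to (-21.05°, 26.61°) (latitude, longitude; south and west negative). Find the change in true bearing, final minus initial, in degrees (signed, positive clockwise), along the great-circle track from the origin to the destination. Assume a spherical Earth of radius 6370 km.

Initial bearing θ₁ = atan2(sin Δλ cos φ₂, cos φ₁ sin φ₂ − sin φ₁ cos φ₂ cos Δλ) = 264.32°
Final bearing θ₂ = (initial bearing from the destination back to the start) + 180° = 303.20°
Δθ = θ₂ − θ₁ = +38.9°

+38.9°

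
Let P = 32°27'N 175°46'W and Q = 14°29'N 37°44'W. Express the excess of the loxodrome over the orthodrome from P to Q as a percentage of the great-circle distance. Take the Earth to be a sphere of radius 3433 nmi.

Great circle: σ = 2.0638 rad → d_gc = Rσ = 7085.1 nmi
Rhumb: Δφ = -0.3136, Δλ = +2.4091, Δψ = -0.3438, q = Δφ/Δψ = 0.9121 → d_rh = R√(Δφ²+q²Δλ²) = 7620.0 nmi
Excess = (7620.0 − 7085.1) / 7085.1 = 534.9 / 7085.1 = 7.5496% ≈ 7.5%

7.5%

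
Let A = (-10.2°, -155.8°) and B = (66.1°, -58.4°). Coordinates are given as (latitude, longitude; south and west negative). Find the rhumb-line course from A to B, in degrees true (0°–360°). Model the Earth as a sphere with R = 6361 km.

Δψ = ln[tan(π/4+φ₂/2)/tan(π/4+φ₁/2)] = +1.7318
Δλ = +1.7000 rad (taken the short way round)
course = atan2(Δλ, Δψ) = 44.47°

44.5°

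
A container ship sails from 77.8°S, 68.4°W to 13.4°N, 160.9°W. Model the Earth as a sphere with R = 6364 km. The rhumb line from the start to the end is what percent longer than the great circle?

Great circle: σ = 1.8085 rad → d_gc = Rσ = 11509.4 km
Rhumb: Δφ = +1.5917, Δλ = -1.6144, Δψ = +2.4722, q = Δφ/Δψ = 0.6439 → d_rh = R√(Δφ²+q²Δλ²) = 12098.5 km
Excess = (12098.5 − 11509.4) / 11509.4 = 589.1 / 11509.4 = 5.12% ≈ 5.1%

5.1%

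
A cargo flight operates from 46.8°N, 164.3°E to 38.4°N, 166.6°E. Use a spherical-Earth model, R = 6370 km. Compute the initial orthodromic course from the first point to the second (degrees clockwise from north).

167.8°

N = sin Δλ·cos φ₂ = +0.0315;  D = cos φ₁ sin φ₂ − sin φ₁ cos φ₂ cos Δλ = -0.1456
initial course = atan2(N, D) = 167.81°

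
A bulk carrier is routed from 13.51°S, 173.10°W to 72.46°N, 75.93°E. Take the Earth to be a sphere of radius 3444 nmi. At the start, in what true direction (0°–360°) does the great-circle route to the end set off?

342.7°

θ = atan2( sin Δλ·cos φ₂ ,  cos φ₁ sin φ₂ − sin φ₁ cos φ₂ cos Δλ )
  = atan2(-0.2814, +0.9019) = 342.67°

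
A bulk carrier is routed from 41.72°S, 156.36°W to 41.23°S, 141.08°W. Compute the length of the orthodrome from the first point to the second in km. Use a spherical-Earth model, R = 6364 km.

1271 km

Haversine: a = sin²(Δφ/2)+cos φ₁ cos φ₂ sin²(Δλ/2) = 0.00994;  σ = 2·atan2(√a,√(1−a))
σ = 11.444° → d = Rσ = 6364·0.19973 = 1271 km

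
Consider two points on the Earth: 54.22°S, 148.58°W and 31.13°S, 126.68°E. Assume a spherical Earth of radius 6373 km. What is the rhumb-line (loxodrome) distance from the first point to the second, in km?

7270 km

Δψ = ln[tan(π/4+φ₂/2)/tan(π/4+φ₁/2)] = +0.5585;  Δφ = +0.4030 rad,  Δλ = -1.4790 rad
q = Δφ/Δψ = 0.7215
d = R·√(Δφ² + q²Δλ²) = 6373·1.14072 = 7270 km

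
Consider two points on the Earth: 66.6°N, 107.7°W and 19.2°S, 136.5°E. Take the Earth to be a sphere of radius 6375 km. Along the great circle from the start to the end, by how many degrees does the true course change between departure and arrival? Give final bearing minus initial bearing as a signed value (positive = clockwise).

-82.4°

At departure: θ₁ = atan2(sin Δλ cos φ₂, cos φ₁ sin φ₂ − sin φ₁ cos φ₂ cos Δλ) = 286.17°
At arrival: θ₂ = atan2(sin Δλ cos φ₁, −cos φ₂ sin φ₁ + sin φ₂ cos φ₁ cos Δλ) = 203.82°
Δθ = θ₂ − θ₁ = -82.4°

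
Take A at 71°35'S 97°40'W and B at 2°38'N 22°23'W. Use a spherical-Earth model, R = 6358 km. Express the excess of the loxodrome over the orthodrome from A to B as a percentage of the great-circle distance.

3.3%

Great circle: σ = 1.5342 rad → d_gc = Rσ = 9754.5 km
Rhumb: Δφ = +1.2953, Δλ = +1.3139, Δψ = +1.8654, q = Δφ/Δψ = 0.6944 → d_rh = R√(Δφ²+q²Δλ²) = 10073.6 km
Excess = (10073.6 − 9754.5) / 9754.5 = 319.1 / 9754.5 = 3.27% ≈ 3.3%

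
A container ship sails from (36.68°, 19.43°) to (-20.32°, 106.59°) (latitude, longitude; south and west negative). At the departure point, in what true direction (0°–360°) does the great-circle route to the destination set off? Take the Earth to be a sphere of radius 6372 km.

θ = atan2( sin Δλ·cos φ₂ ,  cos φ₁ sin φ₂ − sin φ₁ cos φ₂ cos Δλ )
  = atan2(+0.9366, -0.3063) = 108.11°

108.1°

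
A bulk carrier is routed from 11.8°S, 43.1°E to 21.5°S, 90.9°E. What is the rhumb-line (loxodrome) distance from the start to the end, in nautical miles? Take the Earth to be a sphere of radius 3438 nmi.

Rhumb course C = atan2(Δλ, Δψ) with Δψ = ln[tan(π/4+φ₂/2)/tan(π/4+φ₁/2)] = -0.1770, Δλ = +0.8343 → C = 101.98°
d = R·|Δφ| / |cos C| = 3438·0.16930 / 0.20749 = 2805 nmi

2805 nmi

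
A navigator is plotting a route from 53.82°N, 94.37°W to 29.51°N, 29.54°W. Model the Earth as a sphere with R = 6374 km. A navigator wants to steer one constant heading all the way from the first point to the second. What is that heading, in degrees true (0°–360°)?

117.1°

Meridional parts: M(φ₁)=+1.1188, M(φ₂)=+0.5395 → ΔM = -0.5794;  Δλ = +1.1315 rad
tan C = Δλ / ΔM = -1.9529 → C = 117.11°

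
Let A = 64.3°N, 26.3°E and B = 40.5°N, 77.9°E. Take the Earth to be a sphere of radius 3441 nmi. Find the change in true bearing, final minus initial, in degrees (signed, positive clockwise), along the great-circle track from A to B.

Initial bearing θ₁ = atan2(sin Δλ cos φ₂, cos φ₁ sin φ₂ − sin φ₁ cos φ₂ cos Δλ) = 103.58°
Final bearing θ₂ = (initial bearing from the destination back to the start) + 180° = 146.33°
Δθ = θ₂ − θ₁ = +42.8°

+42.8°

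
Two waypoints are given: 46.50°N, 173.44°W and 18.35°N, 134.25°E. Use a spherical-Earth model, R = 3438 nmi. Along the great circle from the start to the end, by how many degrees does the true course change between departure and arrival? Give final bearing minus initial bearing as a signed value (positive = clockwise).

-30.4°

Initial bearing θ₁ = atan2(sin Δλ cos φ₂, cos φ₁ sin φ₂ − sin φ₁ cos φ₂ cos Δλ) = 254.79°
Final bearing θ₂ = (initial bearing from the destination back to the start) + 180° = 224.41°
Δθ = θ₂ − θ₁ = -30.4°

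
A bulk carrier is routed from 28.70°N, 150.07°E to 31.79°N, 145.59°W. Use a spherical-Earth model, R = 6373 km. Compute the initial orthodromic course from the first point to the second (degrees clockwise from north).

N = sin Δλ·cos φ₂ = +0.7662;  D = cos φ₁ sin φ₂ − sin φ₁ cos φ₂ cos Δλ = +0.2853
initial course = atan2(N, D) = 69.57°

69.6°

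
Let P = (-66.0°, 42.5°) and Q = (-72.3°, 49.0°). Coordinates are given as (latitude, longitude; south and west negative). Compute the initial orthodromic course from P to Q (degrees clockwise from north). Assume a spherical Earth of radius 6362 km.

θ = atan2( sin Δλ·cos φ₂ ,  cos φ₁ sin φ₂ − sin φ₁ cos φ₂ cos Δλ )
  = atan2(+0.0344, -0.1115) = 162.85°

162.8°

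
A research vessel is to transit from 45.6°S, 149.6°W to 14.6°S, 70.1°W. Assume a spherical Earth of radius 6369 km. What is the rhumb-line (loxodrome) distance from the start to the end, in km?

Rhumb course C = atan2(Δλ, Δψ) with Δψ = ln[tan(π/4+φ₂/2)/tan(π/4+φ₁/2)] = +0.6386, Δλ = +1.3875 → C = 65.28°
d = R·|Δφ| / |cos C| = 6369·0.54105 / 0.41811 = 8242 km

8242 km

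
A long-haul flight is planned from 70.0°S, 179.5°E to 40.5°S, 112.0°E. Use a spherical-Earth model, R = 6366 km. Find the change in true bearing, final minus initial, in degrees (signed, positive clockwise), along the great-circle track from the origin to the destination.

+59.2°

Initial bearing θ₁ = atan2(sin Δλ cos φ₂, cos φ₁ sin φ₂ − sin φ₁ cos φ₂ cos Δλ) = 274.18°
Final bearing θ₂ = (initial bearing from the destination back to the start) + 180° = 333.35°
Δθ = θ₂ − θ₁ = +59.2°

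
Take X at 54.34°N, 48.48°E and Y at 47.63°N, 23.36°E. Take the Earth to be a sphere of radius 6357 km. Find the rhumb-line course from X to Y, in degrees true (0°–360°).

247.0°

Δψ = ln[tan(π/4+φ₂/2)/tan(π/4+φ₁/2)] = -0.1865
Δλ = -0.4384 rad (taken the short way round)
course = atan2(Δλ, Δψ) = 246.96°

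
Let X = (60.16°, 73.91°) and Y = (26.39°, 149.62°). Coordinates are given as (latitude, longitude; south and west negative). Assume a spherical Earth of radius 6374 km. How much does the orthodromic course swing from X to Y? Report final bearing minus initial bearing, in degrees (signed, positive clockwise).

+58.2°

Initial bearing θ₁ = atan2(sin Δλ cos φ₂, cos φ₁ sin φ₂ − sin φ₁ cos φ₂ cos Δλ) = 88.06°
Final bearing θ₂ = (initial bearing from the destination back to the start) + 180° = 146.28°
Δθ = θ₂ − θ₁ = +58.2°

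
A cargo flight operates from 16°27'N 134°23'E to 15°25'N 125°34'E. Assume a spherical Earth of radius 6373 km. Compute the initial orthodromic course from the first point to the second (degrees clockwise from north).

264.3°

N = sin Δλ·cos φ₂ = -0.1478;  D = cos φ₁ sin φ₂ − sin φ₁ cos φ₂ cos Δλ = -0.0148
initial course = atan2(N, D) = 264.28°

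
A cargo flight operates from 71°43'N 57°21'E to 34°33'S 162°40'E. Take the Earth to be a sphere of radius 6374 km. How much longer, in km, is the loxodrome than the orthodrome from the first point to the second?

Great circle: cos σ = sin φ₁ sin φ₂ + cos φ₁ cos φ₂ cos Δλ,  σ = 2.2228 rad → d_gc = 14167.9 km
Rhumb line: Δψ = -2.4701, q = Δφ/Δψ = 0.7509, d_rh = R√(Δφ²+q²Δλ²) = 14735.9 km
Excess = 14735.9 − 14167.9 = 568.0 ≈ 568 km

568 km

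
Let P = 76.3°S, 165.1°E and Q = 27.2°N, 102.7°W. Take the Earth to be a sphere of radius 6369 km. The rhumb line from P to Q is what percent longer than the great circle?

Great circle: σ = 2.0400 rad → d_gc = Rσ = 12992.8 km
Rhumb: Δφ = +1.8064, Δλ = +1.6092, Δψ = +2.6128, q = Δφ/Δψ = 0.6914 → d_rh = R√(Δφ²+q²Δλ²) = 13512.0 km
Excess = (13512.0 − 12992.8) / 12992.8 = 519.2 / 12992.8 = 4.00% ≈ 4.0%

4.0%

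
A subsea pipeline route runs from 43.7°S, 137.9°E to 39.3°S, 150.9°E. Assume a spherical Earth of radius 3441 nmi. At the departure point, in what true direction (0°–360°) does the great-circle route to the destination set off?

70.1°

N = sin Δλ·cos φ₂ = +0.1741;  D = cos φ₁ sin φ₂ − sin φ₁ cos φ₂ cos Δλ = +0.0630
initial course = atan2(N, D) = 70.10°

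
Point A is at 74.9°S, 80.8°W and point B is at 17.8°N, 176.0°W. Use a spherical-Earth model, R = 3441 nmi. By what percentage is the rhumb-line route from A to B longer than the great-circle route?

4.8%

Great circle: σ = 1.8940 rad → d_gc = Rσ = 6517.3 nmi
Rhumb: Δφ = +1.6179, Δλ = -1.6616, Δψ = +2.3367, q = Δφ/Δψ = 0.6924 → d_rh = R√(Δφ²+q²Δλ²) = 6831.3 nmi
Excess = (6831.3 − 6517.3) / 6517.3 = 314.0 / 6517.3 = 4.82% ≈ 4.8%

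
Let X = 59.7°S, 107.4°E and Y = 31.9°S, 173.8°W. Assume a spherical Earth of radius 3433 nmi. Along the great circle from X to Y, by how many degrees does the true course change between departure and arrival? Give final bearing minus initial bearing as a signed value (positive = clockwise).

Initial bearing θ₁ = atan2(sin Δλ cos φ₂, cos φ₁ sin φ₂ − sin φ₁ cos φ₂ cos Δλ) = 98.48°
Final bearing θ₂ = (initial bearing from the destination back to the start) + 180° = 36.00°
Δθ = θ₂ − θ₁ = -62.5°

-62.5°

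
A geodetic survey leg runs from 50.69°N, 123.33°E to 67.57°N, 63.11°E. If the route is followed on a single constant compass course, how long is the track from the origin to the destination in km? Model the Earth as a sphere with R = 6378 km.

Rhumb course C = atan2(Δλ, Δψ) with Δψ = ln[tan(π/4+φ₂/2)/tan(π/4+φ₁/2)] = +0.5885, Δλ = -1.0510 → C = 299.25°
d = R·|Δφ| / |cos C| = 6378·0.29461 / 0.48857 = 3846 km

3846 km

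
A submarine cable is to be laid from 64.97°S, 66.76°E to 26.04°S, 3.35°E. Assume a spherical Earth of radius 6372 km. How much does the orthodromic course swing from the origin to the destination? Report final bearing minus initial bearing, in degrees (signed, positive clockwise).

Initial bearing θ₁ = atan2(sin Δλ cos φ₂, cos φ₁ sin φ₂ − sin φ₁ cos φ₂ cos Δλ) = 282.54°
Final bearing θ₂ = (initial bearing from the destination back to the start) + 180° = 332.63°
Δθ = θ₂ − θ₁ = +50.1°

+50.1°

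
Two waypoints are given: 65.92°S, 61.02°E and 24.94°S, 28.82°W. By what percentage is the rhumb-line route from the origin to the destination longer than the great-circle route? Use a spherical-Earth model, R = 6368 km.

Great circle: σ = 1.1745 rad → d_gc = Rσ = 7479.2 km
Rhumb: Δφ = +0.7152, Δλ = -1.5680, Δψ = +1.0954, q = Δφ/Δψ = 0.6529 → d_rh = R√(Δφ²+q²Δλ²) = 7953.0 km
Excess = (7953.0 − 7479.2) / 7479.2 = 473.8 / 7479.2 = 6.33% ≈ 6.3%

6.3%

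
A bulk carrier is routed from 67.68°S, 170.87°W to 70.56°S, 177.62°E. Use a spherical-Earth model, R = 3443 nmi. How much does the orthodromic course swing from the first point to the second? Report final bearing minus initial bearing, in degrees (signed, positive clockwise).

+10.8°

At departure: θ₁ = atan2(sin Δλ cos φ₂, cos φ₁ sin φ₂ − sin φ₁ cos φ₂ cos Δλ) = 229.64°
At arrival: θ₂ = atan2(sin Δλ cos φ₁, −cos φ₂ sin φ₁ + sin φ₂ cos φ₁ cos Δλ) = 240.40°
Δθ = θ₂ − θ₁ = +10.8°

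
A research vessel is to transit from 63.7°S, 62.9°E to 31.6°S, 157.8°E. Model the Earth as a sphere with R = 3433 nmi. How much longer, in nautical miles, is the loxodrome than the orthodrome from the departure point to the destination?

Great circle: cos σ = sin φ₁ sin φ₂ + cos φ₁ cos φ₂ cos Δλ,  σ = 1.1180 rad → d_gc = 3838.0 nmi
Rhumb line: Δψ = +0.8722, q = Δφ/Δψ = 0.6423, d_rh = R√(Δφ²+q²Δλ²) = 4127.9 nmi
Excess = 4127.9 − 3838.0 = 289.9 ≈ 290 nmi

290 nmi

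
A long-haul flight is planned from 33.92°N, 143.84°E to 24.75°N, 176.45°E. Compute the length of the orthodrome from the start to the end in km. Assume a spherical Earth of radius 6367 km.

3303 km

Haversine: a = sin²(Δφ/2)+cos φ₁ cos φ₂ sin²(Δλ/2) = 0.06579;  σ = 2·atan2(√a,√(1−a))
σ = 29.724° → d = Rσ = 6367·0.51879 = 3303 km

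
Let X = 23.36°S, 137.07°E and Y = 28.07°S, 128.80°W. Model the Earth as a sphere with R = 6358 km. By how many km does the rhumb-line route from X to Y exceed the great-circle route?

Great circle: cos σ = sin φ₁ sin φ₂ + cos φ₁ cos φ₂ cos Δλ,  σ = 1.4422 rad → d_gc = 9169.5 km
Rhumb line: Δψ = -0.0913, q = Δφ/Δψ = 0.9006, d_rh = R√(Δφ²+q²Δλ²) = 9421.6 km
Excess = 9421.6 − 9169.5 = 252.1 ≈ 252 km

252 km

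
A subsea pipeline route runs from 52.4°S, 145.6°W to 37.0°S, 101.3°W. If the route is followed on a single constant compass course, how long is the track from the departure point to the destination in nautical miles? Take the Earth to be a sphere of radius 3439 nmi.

Rhumb course C = atan2(Δλ, Δψ) with Δψ = ln[tan(π/4+φ₂/2)/tan(π/4+φ₁/2)] = +0.3816, Δλ = +0.7732 → C = 63.73°
d = R·|Δφ| / |cos C| = 3439·0.26878 / 0.44254 = 2089 nmi

2089 nmi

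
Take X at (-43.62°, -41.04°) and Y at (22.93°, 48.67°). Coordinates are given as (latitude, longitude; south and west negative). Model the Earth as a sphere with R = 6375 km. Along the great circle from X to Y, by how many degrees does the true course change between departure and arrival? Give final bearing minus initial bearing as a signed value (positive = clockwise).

At departure: θ₁ = atan2(sin Δλ cos φ₂, cos φ₁ sin φ₂ − sin φ₁ cos φ₂ cos Δλ) = 72.79°
At arrival: θ₂ = atan2(sin Δλ cos φ₁, −cos φ₂ sin φ₁ + sin φ₂ cos φ₁ cos Δλ) = 48.66°
Δθ = θ₂ − θ₁ = -24.1°

-24.1°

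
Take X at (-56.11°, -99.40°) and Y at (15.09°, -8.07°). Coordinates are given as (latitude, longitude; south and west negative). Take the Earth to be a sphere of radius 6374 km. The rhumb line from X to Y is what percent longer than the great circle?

2.3%

Great circle: σ = 1.8014 rad → d_gc = Rσ = 11482.4 km
Rhumb: Δφ = +1.2427, Δλ = +1.5940, Δψ = +1.4550, q = Δφ/Δψ = 0.8541 → d_rh = R√(Δφ²+q²Δλ²) = 11749.2 km
Excess = (11749.2 − 11482.4) / 11482.4 = 266.8 / 11482.4 = 2.32% ≈ 2.3%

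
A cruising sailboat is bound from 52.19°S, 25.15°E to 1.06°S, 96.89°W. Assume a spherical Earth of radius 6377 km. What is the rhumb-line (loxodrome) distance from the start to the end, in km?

Δψ = ln[tan(π/4+φ₂/2)/tan(π/4+φ₁/2)] = +1.0531;  Δφ = +0.8924 rad,  Δλ = -2.1300 rad
q = Δφ/Δψ = 0.8474
d = R·√(Δφ² + q²Δλ²) = 6377·2.01356 = 12840 km

12840 km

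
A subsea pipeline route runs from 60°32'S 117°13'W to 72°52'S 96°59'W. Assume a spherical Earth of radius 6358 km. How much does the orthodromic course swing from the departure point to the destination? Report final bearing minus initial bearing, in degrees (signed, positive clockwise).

-18.7°

At departure: θ₁ = atan2(sin Δλ cos φ₂, cos φ₁ sin φ₂ − sin φ₁ cos φ₂ cos Δλ) = 156.05°
At arrival: θ₂ = atan2(sin Δλ cos φ₁, −cos φ₂ sin φ₁ + sin φ₂ cos φ₁ cos Δλ) = 137.34°
Δθ = θ₂ − θ₁ = -18.7°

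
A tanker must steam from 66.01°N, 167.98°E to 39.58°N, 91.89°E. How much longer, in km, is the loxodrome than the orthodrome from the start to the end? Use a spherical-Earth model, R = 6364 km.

Great circle: cos σ = sin φ₁ sin φ₂ + cos φ₁ cos φ₂ cos Δλ,  σ = 0.8534 rad → d_gc = 5430.9 km
Rhumb line: Δψ = -0.7956, q = Δφ/Δψ = 0.5798, d_rh = R√(Δφ²+q²Δλ²) = 5712.2 km
Excess = 5712.2 − 5430.9 = 281.3 ≈ 281 km

281 km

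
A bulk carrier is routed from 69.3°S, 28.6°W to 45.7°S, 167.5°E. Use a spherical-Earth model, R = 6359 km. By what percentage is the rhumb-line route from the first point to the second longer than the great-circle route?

35.9%

Great circle: σ = 1.1238 rad → d_gc = Rσ = 7145.9 km
Rhumb: Δφ = +0.4119, Δλ = -2.8606, Δψ = +0.8015, q = Δφ/Δψ = 0.5139 → d_rh = R√(Δφ²+q²Δλ²) = 9708.0 km
Excess = (9708.0 − 7145.9) / 7145.9 = 2562.1 / 7145.9 = 35.854% ≈ 35.9%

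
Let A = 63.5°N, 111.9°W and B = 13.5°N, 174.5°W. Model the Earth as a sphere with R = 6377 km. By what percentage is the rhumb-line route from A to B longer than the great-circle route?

Great circle: σ = 1.1499 rad → d_gc = Rσ = 7332.9 km
Rhumb: Δφ = -0.8727, Δλ = -1.0926, Δψ = -1.2083, q = Δφ/Δψ = 0.7222 → d_rh = R√(Δφ²+q²Δλ²) = 7502.5 km
Excess = (7502.5 − 7332.9) / 7332.9 = 169.6 / 7332.9 = 2.31% ≈ 2.3%

2.3%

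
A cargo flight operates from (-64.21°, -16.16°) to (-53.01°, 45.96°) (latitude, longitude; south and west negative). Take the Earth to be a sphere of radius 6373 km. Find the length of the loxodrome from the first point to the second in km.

3774 km

Rhumb course C = atan2(Δλ, Δψ) with Δψ = ln[tan(π/4+φ₂/2)/tan(π/4+φ₁/2)] = +0.3792, Δλ = +1.0842 → C = 70.72°
d = R·|Δφ| / |cos C| = 6373·0.19548 / 0.33012 = 3774 km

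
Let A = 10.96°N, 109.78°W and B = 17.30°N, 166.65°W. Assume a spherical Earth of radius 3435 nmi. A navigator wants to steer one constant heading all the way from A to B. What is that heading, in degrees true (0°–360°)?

276.6°

Meridional parts: M(φ₁)=+0.1925, M(φ₂)=+0.3066 → ΔM = +0.1142;  Δλ = -0.9926 rad
tan C = Δλ / ΔM = -8.6936 → C = 276.56°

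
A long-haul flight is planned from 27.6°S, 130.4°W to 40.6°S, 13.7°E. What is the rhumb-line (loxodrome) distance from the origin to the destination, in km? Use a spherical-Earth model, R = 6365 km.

Δψ = ln[tan(π/4+φ₂/2)/tan(π/4+φ₁/2)] = -0.2751;  Δφ = -0.2269 rad,  Δλ = +2.5150 rad
q = Δφ/Δψ = 0.8246
d = R·√(Δφ² + q²Δλ²) = 6365·2.08637 = 13280 km

13280 km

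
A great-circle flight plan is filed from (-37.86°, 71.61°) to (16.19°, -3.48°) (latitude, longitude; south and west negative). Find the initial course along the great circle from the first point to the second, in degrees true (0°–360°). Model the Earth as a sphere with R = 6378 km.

291.8°

N = sin Δλ·cos φ₂ = -0.9280;  D = cos φ₁ sin φ₂ − sin φ₁ cos φ₂ cos Δλ = +0.3718
initial course = atan2(N, D) = 291.83°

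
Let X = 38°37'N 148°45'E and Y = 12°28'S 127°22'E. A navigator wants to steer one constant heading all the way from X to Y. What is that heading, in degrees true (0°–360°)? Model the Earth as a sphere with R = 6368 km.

201.4°

Δψ = ln[tan(π/4+φ₂/2)/tan(π/4+φ₁/2)] = -0.9510
Δλ = -0.3732 rad (taken the short way round)
course = atan2(Δλ, Δψ) = 201.43°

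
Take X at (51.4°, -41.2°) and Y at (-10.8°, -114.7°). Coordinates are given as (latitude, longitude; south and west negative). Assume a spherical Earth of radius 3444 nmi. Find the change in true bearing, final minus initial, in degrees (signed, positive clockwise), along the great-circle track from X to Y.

-33.7°

At departure: θ₁ = atan2(sin Δλ cos φ₂, cos φ₁ sin φ₂ − sin φ₁ cos φ₂ cos Δλ) = 250.42°
At arrival: θ₂ = atan2(sin Δλ cos φ₁, −cos φ₂ sin φ₁ + sin φ₂ cos φ₁ cos Δλ) = 216.76°
Δθ = θ₂ − θ₁ = -33.7°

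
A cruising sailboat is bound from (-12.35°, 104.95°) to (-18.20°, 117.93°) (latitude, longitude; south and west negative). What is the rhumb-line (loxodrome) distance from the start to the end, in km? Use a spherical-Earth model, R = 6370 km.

Rhumb course C = atan2(Δλ, Δψ) with Δψ = ln[tan(π/4+φ₂/2)/tan(π/4+φ₁/2)] = -0.1059, Δλ = +0.2265 → C = 115.05°
d = R·|Δφ| / |cos C| = 6370·0.10210 / 0.42345 = 1536 km

1536 km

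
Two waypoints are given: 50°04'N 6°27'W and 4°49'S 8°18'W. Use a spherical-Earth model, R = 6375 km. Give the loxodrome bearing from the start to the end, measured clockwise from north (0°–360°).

181.7°

Meridional parts: M(φ₁)=+1.0125, M(φ₂)=-0.0842 → ΔM = -1.0967;  Δλ = -0.0323 rad
tan C = Δλ / ΔM = +0.0294 → C = 181.69°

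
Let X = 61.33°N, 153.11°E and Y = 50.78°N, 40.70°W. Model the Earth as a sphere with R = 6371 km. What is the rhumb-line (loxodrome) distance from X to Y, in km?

10306 km

Δψ = ln[tan(π/4+φ₂/2)/tan(π/4+φ₁/2)] = -0.3323;  Δφ = -0.1841 rad,  Δλ = +2.9006 rad
q = Δφ/Δψ = 0.5541
d = R·√(Δφ² + q²Δλ²) = 6371·1.61771 = 10306 km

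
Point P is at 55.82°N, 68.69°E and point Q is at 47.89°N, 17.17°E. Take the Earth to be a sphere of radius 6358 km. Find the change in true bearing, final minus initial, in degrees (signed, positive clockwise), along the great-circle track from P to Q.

At departure: θ₁ = atan2(sin Δλ cos φ₂, cos φ₁ sin φ₂ − sin φ₁ cos φ₂ cos Δλ) = 277.77°
At arrival: θ₂ = atan2(sin Δλ cos φ₁, −cos φ₂ sin φ₁ + sin φ₂ cos φ₁ cos Δλ) = 236.11°
Δθ = θ₂ − θ₁ = -41.7°

-41.7°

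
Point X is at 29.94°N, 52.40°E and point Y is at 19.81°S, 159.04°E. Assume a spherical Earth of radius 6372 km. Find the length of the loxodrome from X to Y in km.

Δψ = ln[tan(π/4+φ₂/2)/tan(π/4+φ₁/2)] = -0.9009;  Δφ = -0.8683 rad,  Δλ = +1.8612 rad
q = Δφ/Δψ = 0.9638
d = R·√(Δφ² + q²Δλ²) = 6372·1.99288 = 12699 km

12699 km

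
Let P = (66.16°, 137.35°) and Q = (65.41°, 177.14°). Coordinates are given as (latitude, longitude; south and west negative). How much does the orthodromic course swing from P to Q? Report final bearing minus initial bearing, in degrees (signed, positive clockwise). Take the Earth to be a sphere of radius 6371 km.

Initial bearing θ₁ = atan2(sin Δλ cos φ₂, cos φ₁ sin φ₂ − sin φ₁ cos φ₂ cos Δλ) = 74.26°
Final bearing θ₂ = (initial bearing from the destination back to the start) + 180° = 110.79°
Δθ = θ₂ − θ₁ = +36.5°

+36.5°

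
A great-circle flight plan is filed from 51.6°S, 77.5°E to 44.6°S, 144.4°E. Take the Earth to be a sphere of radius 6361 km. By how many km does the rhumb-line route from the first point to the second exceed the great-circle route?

Great circle: cos σ = sin φ₁ sin φ₂ + cos φ₁ cos φ₂ cos Δλ,  σ = 0.7615 rad → d_gc = 4844.0 km
Rhumb line: Δψ = +0.1833, q = Δφ/Δψ = 0.6664, d_rh = R√(Δφ²+q²Δλ²) = 5010.0 km
Excess = 5010.0 − 4844.0 = 166.0 ≈ 166 km

166 km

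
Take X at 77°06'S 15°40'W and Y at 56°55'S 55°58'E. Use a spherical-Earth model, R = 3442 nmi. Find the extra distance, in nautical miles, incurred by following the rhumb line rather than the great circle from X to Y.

Great circle: cos σ = sin φ₁ sin φ₂ + cos φ₁ cos φ₂ cos Δλ,  σ = 0.5450 rad → d_gc = 1875.9 nmi
Rhumb line: Δψ = +0.9659, q = Δφ/Δψ = 0.3647, d_rh = R√(Δφ²+q²Δλ²) = 1983.2 nmi
Excess = 1983.2 − 1875.9 = 107.3 ≈ 107 nmi

107 nmi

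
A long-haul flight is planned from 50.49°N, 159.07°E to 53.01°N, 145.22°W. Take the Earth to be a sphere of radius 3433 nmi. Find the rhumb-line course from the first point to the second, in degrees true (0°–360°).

85.8°

Meridional parts: M(φ₁)=+1.0241, M(φ₂)=+1.0951 → ΔM = +0.0711;  Δλ = +0.9723 rad
tan C = Δλ / ΔM = +13.6817 → C = 85.82°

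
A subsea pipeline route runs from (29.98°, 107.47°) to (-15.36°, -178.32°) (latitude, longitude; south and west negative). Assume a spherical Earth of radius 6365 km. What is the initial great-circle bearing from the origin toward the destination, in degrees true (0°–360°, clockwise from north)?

N = sin Δλ·cos φ₂ = +0.9279;  D = cos φ₁ sin φ₂ − sin φ₁ cos φ₂ cos Δλ = -0.3606
initial course = atan2(N, D) = 111.24°

111.2°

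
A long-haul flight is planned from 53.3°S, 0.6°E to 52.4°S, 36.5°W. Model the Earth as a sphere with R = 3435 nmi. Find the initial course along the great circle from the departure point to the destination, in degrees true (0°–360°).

θ = atan2( sin Δλ·cos φ₂ ,  cos φ₁ sin φ₂ − sin φ₁ cos φ₂ cos Δλ )
  = atan2(-0.3680, -0.0833) = 257.24°

257.2°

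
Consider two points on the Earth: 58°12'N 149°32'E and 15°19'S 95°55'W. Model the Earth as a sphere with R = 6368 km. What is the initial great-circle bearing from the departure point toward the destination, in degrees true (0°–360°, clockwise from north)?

N = sin Δλ·cos φ₂ = +0.8773;  D = cos φ₁ sin φ₂ − sin φ₁ cos φ₂ cos Δλ = +0.2014
initial course = atan2(N, D) = 77.07°

77.1°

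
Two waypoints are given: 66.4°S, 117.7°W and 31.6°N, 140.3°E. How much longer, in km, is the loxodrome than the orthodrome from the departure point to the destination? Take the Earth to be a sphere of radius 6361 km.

428 km

Great circle: cos σ = sin φ₁ sin φ₂ + cos φ₁ cos φ₂ cos Δλ,  σ = 2.1544 rad → d_gc = 13704.3 km
Rhumb line: Δψ = +2.1477, q = Δφ/Δψ = 0.7964, d_rh = R√(Δφ²+q²Δλ²) = 14131.9 km
Excess = 14131.9 − 13704.3 = 427.6 ≈ 428 km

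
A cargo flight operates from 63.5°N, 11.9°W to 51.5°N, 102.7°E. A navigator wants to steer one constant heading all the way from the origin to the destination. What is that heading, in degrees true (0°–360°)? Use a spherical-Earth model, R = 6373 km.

Δψ = ln[tan(π/4+φ₂/2)/tan(π/4+φ₁/2)] = -0.3941
Δλ = +2.0001 rad (taken the short way round)
course = atan2(Δλ, Δψ) = 101.15°

101.1°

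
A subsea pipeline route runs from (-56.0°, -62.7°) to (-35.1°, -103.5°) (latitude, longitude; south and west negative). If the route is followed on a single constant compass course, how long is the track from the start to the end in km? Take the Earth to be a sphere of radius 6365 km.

Δψ = ln[tan(π/4+φ₂/2)/tan(π/4+φ₁/2)] = +0.5301;  Δφ = +0.3648 rad,  Δλ = -0.7121 rad
q = Δφ/Δψ = 0.6881
d = R·√(Δφ² + q²Δλ²) = 6365·0.61089 = 3888 km

3888 km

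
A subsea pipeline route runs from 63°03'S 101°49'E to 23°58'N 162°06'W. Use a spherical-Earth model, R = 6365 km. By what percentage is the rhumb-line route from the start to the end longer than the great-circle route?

Great circle: σ = 1.9888 rad → d_gc = Rσ = 12659.0 km
Rhumb: Δφ = +1.5187, Δλ = +1.6770, Δψ = +1.8598, q = Δφ/Δψ = 0.8166 → d_rh = R√(Δφ²+q²Δλ²) = 13016.3 km
Excess = (13016.3 − 12659.0) / 12659.0 = 357.3 / 12659.0 = 2.82% ≈ 2.8%

2.8%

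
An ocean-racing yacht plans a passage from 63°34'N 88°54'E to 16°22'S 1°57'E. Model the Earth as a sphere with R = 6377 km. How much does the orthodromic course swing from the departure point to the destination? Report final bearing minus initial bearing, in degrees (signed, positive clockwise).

Initial bearing θ₁ = atan2(sin Δλ cos φ₂, cos φ₁ sin φ₂ − sin φ₁ cos φ₂ cos Δλ) = 259.87°
Final bearing θ₂ = (initial bearing from the destination back to the start) + 180° = 207.18°
Δθ = θ₂ − θ₁ = -52.7°

-52.7°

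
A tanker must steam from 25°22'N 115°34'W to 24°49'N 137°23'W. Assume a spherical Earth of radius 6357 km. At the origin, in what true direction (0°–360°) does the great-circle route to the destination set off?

N = sin Δλ·cos φ₂ = -0.3373;  D = cos φ₁ sin φ₂ − sin φ₁ cos φ₂ cos Δλ = +0.0183
initial course = atan2(N, D) = 273.10°

273.1°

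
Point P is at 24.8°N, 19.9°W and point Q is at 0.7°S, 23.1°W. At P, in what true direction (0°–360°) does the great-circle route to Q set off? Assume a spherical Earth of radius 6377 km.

θ = atan2( sin Δλ·cos φ₂ ,  cos φ₁ sin φ₂ − sin φ₁ cos φ₂ cos Δλ )
  = atan2(-0.0558, -0.4299) = 187.40°

187.4°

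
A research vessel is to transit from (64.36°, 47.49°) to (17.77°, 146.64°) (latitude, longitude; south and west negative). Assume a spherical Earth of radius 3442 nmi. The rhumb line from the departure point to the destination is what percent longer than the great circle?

Great circle: σ = 1.3596 rad → d_gc = Rσ = 4679.8 nmi
Rhumb: Δφ = -0.8131, Δλ = +1.7305, Δψ = -1.1651, q = Δφ/Δψ = 0.6979 → d_rh = R√(Δφ²+q²Δλ²) = 5011.5 nmi
Excess = (5011.5 − 4679.8) / 4679.8 = 331.7 / 4679.8 = 7.09% ≈ 7.1%

7.1%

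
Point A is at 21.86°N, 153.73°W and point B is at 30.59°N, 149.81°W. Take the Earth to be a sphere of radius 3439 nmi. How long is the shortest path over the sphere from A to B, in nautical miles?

Haversine: a = sin²(Δφ/2)+cos φ₁ cos φ₂ sin²(Δλ/2) = 0.00673;  σ = 2·atan2(√a,√(1−a))
σ = 9.409° → d = Rσ = 3439·0.16422 = 565 nmi

565 nmi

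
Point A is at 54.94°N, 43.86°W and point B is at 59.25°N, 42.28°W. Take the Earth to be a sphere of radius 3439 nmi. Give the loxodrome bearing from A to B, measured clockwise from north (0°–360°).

11.2°

Δψ = ln[tan(π/4+φ₂/2)/tan(π/4+φ₁/2)] = +0.1387
Δλ = +0.0276 rad (taken the short way round)
course = atan2(Δλ, Δψ) = 11.25°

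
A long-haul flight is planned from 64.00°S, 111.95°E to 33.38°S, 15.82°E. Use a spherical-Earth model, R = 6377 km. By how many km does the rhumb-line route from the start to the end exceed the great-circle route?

Great circle: cos σ = sin φ₁ sin φ₂ + cos φ₁ cos φ₂ cos Δλ,  σ = 1.0980 rad → d_gc = 7001.7 km
Rhumb line: Δψ = +0.8473, q = Δφ/Δψ = 0.6308, d_rh = R√(Δφ²+q²Δλ²) = 7560.4 km
Excess = 7560.4 − 7001.7 = 558.7 ≈ 559 km

559 km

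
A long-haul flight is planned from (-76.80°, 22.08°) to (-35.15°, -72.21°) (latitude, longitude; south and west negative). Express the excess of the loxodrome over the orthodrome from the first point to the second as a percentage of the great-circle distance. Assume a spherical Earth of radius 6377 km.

Great circle: σ = 0.9926 rad → d_gc = Rσ = 6329.6 km
Rhumb: Δφ = +0.7269, Δλ = -1.6457, Δψ = +1.5007, q = Δφ/Δψ = 0.4844 → d_rh = R√(Δφ²+q²Δλ²) = 6879.8 km
Excess = (6879.8 − 6329.6) / 6329.6 = 550.2 / 6329.6 = 8.69% ≈ 8.7%

8.7%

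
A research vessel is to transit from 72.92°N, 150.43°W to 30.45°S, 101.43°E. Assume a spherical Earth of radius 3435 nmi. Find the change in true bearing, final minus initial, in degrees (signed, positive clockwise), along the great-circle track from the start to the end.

-77.7°

Initial bearing θ₁ = atan2(sin Δλ cos φ₂, cos φ₁ sin φ₂ − sin φ₁ cos φ₂ cos Δλ) = 277.49°
Final bearing θ₂ = (initial bearing from the destination back to the start) + 180° = 199.74°
Δθ = θ₂ − θ₁ = -77.7°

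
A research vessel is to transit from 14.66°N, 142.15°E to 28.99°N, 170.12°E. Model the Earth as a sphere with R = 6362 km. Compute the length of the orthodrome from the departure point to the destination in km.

cos σ = sin φ₁ sin φ₂ + cos φ₁ cos φ₂ cos Δλ
      = sin(14.66°)sin(28.99°) + cos(14.66°)cos(28.99°)cos(27.97°) = 0.8700
σ = 29.537° → d = Rσ = 6362·0.51551 = 3280 km

3280 km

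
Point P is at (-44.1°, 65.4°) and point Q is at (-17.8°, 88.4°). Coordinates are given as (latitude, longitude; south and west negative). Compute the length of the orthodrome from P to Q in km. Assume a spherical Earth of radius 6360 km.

3622 km

Haversine: a = sin²(Δφ/2)+cos φ₁ cos φ₂ sin²(Δλ/2) = 0.07893;  σ = 2·atan2(√a,√(1−a))
σ = 32.634° → d = Rσ = 6360·0.56957 = 3622 km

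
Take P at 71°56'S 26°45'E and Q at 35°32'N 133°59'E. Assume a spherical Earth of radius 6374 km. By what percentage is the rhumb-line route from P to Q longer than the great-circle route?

Great circle: σ = 2.2489 rad → d_gc = Rσ = 14334.3 km
Rhumb: Δφ = +1.8756, Δλ = +1.8716, Δψ = +2.5032, q = Δφ/Δψ = 0.7493 → d_rh = R√(Δφ²+q²Δλ²) = 14927.5 km
Excess = (14927.5 − 14334.3) / 14334.3 = 593.2 / 14334.3 = 4.14% ≈ 4.1%

4.1%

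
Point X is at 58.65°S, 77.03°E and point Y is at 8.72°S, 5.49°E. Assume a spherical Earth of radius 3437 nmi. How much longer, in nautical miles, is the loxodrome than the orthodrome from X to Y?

Great circle: cos σ = sin φ₁ sin φ₂ + cos φ₁ cos φ₂ cos Δλ,  σ = 1.2742 rad → d_gc = 4379.3 nmi
Rhumb line: Δψ = +1.1180, q = Δφ/Δψ = 0.7795, d_rh = R√(Δφ²+q²Δλ²) = 4490.1 nmi
Excess = 4490.1 − 4379.3 = 110.8 ≈ 111 nmi

111 nmi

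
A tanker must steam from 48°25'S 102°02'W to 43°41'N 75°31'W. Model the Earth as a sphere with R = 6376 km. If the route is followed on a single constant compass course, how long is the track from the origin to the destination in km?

Rhumb course C = atan2(Δλ, Δψ) with Δψ = ln[tan(π/4+φ₂/2)/tan(π/4+φ₁/2)] = +1.8176, Δλ = +0.4628 → C = 14.29°
d = R·|Δφ| / |cos C| = 6376·1.60745 / 0.96908 = 10576 km

10576 km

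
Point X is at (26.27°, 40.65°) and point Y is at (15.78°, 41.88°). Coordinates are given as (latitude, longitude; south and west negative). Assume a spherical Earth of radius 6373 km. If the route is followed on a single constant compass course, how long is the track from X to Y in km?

Rhumb course C = atan2(Δλ, Δψ) with Δψ = ln[tan(π/4+φ₂/2)/tan(π/4+φ₁/2)] = -0.1965, Δλ = +0.0215 → C = 173.77°
d = R·|Δφ| / |cos C| = 6373·0.18309 / 0.99409 = 1174 km

1174 km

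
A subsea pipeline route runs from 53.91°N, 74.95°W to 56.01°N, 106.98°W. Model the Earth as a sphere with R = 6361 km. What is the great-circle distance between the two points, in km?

cos σ = sin φ₁ sin φ₂ + cos φ₁ cos φ₂ cos Δλ
      = sin(53.91°)sin(56.01°) + cos(53.91°)cos(56.01°)cos(-32.03°) = 0.9492
σ = 18.342° → d = Rσ = 6361·0.32012 = 2036 km

2036 km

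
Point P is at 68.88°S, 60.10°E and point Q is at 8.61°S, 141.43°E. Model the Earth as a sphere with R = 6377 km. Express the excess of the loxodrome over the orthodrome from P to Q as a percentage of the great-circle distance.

4.3%

Great circle: σ = 1.3762 rad → d_gc = Rσ = 8776.1 km
Rhumb: Δφ = +1.0519, Δλ = +1.4195, Δψ = +1.5289, q = Δφ/Δψ = 0.6880 → d_rh = R√(Δφ²+q²Δλ²) = 9153.4 km
Excess = (9153.4 − 8776.1) / 8776.1 = 377.3 / 8776.1 = 4.30% ≈ 4.3%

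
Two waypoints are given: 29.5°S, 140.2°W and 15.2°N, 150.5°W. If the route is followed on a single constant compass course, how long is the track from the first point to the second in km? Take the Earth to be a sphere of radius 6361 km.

5084 km

Δψ = ln[tan(π/4+φ₂/2)/tan(π/4+φ₁/2)] = +0.8077;  Δφ = +0.7802 rad,  Δλ = -0.1798 rad
q = Δφ/Δψ = 0.9659
d = R·√(Δφ² + q²Δλ²) = 6361·0.79925 = 5084 km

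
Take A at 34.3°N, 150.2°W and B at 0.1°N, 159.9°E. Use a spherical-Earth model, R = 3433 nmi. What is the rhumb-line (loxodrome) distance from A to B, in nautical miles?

3474 nmi

Rhumb course C = atan2(Δλ, Δψ) with Δψ = ln[tan(π/4+φ₂/2)/tan(π/4+φ₁/2)] = -0.6362, Δλ = -0.8709 → C = 233.85°
d = R·|Δφ| / |cos C| = 3433·0.59690 / 0.58989 = 3474 nmi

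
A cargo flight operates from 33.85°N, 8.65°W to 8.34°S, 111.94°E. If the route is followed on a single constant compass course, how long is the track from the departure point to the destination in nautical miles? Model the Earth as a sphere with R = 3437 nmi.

Δψ = ln[tan(π/4+φ₂/2)/tan(π/4+φ₁/2)] = -0.7746;  Δφ = -0.7364 rad,  Δλ = +2.1047 rad
q = Δφ/Δψ = 0.9506
d = R·√(Δφ² + q²Δλ²) = 3437·2.13202 = 7328 nmi

7328 nmi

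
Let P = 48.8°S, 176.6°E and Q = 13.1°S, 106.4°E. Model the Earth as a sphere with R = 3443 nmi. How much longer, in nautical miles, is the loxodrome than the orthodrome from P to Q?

Great circle: cos σ = sin φ₁ sin φ₂ + cos φ₁ cos φ₂ cos Δλ,  σ = 1.1725 rad → d_gc = 4036.9 nmi
Rhumb line: Δψ = +0.7478, q = Δφ/Δψ = 0.8332, d_rh = R√(Δφ²+q²Δλ²) = 4117.7 nmi
Excess = 4117.7 − 4036.9 = 80.8 ≈ 81 nmi

81 nmi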